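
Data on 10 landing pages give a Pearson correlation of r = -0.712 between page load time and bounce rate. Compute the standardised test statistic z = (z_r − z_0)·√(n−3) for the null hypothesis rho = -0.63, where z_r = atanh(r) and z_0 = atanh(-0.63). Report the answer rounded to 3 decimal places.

Fisher z: atanh(-0.712) = -0.891229, atanh(-0.63) = -0.741416
z = (z_r − z_0)·√(n−3) = (-0.891229 − (-0.741416))·√7 = -0.149813 · 2.645751 = -0.396

-0.396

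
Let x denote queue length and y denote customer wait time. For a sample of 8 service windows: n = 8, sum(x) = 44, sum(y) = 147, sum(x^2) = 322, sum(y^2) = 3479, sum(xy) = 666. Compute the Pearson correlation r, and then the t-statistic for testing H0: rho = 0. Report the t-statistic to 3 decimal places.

S_xy = nΣxy − ΣxΣy = 8·666 − 44·147 = 5328 − 6468 = -1140
S_xx = nΣx² − (Σx)² = 8·322 − 44² = 2576 − 1936 = 640
S_yy = nΣy² − (Σy)² = 8·3479 − 147² = 27832 − 21609 = 6223
r = S_xy / √(S_xx·S_yy) = -1140 / √(640·6223) = -1140 / √3982720 = -1140 / 1995.6753 = -0.5712
t = r·√(n−2)/√(1−r²) = -0.5712·√6 / √(1−0.326269) = -1.399149 / 0.820811 = -1.705

-1.705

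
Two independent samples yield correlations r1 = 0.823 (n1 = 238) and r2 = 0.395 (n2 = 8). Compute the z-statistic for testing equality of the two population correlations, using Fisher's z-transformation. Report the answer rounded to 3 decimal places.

1.656

Fisher z-transforms: z1 = atanh(0.823) = 1.166045, z2 = atanh(0.395) = 0.417711; difference d = 0.748334
Var(d) = 1/235 + 1/5 = 0.0042553 + 0.2000000 = 0.2042553
z = d/√Var(d) = 0.748334 / √0.2042553 = 0.748334 / 0.451946 = 1.656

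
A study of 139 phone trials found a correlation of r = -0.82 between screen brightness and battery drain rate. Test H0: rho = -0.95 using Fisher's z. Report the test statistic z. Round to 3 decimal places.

z_r = atanh(-0.82) = -1.156817,  z_0 = atanh(-0.95) = -1.831781
SE = 1/√(n−3) = 1/√136 = 0.085749
z = (z_r − z_0)/SE = (-1.156817 − (-1.831781)) / 0.085749 = 0.674964 / 0.085749 = 7.871

7.871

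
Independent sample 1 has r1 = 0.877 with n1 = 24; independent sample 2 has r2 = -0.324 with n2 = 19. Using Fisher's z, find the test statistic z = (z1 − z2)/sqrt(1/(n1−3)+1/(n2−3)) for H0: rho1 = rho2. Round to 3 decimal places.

z1 = atanh(0.877) = 1.362623,  z2 = atanh(-0.324) = -0.336110
SE = √(1/(n1−3) + 1/(n2−3)) = √(1/21 + 1/16) = √(0.0476190 + 0.0625000) = √0.1101190 = 0.331842
z = (z1 − z2)/SE = (1.362623 − (-0.336110)) / 0.331842 = 1.698733 / 0.331842 = 5.119

5.119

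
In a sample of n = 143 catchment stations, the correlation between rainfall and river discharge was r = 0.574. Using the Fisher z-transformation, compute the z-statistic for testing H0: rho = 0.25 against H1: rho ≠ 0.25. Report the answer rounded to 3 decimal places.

Fisher z: atanh(0.574) = 0.653468, atanh(0.25) = 0.255413
z = (z_r − z_0)·√(n−3) = (0.653468 − 0.255413)·√140 = 0.398055 · 11.832160 = 4.710

4.710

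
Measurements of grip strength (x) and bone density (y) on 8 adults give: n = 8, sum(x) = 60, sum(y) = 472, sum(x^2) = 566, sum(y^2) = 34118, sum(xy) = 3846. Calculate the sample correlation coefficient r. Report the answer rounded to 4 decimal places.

Numerator: nΣxy − (Σx)(Σy) = 8·3846 − (60)(472) = 2448
Denominator: √[(nΣx²−(Σx)²)(nΣy²−(Σy)²)]
  nΣx²−(Σx)² = 8·566 − 3600 = 928;  nΣy²−(Σy)² = 8·34118 − 222784 = 50160
  √(928·50160) = √46548480 = 6822.6446
r = 2448 / 6822.6446 = 0.3588

0.3588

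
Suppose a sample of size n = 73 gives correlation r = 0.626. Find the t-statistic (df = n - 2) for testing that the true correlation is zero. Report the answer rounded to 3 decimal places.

6.764

t = r·√(n−2) / √(1−r²) with r = 0.626, n = 73
  = 0.626·√71 / √(1 − 0.391876)
  = 0.626·8.426150 / 0.779823
  = 5.274770 / 0.779823 = 6.764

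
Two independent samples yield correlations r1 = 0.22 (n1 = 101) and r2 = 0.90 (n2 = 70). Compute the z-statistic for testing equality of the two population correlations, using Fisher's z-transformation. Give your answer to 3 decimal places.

z1 = atanh(0.22) = 0.223656,  z2 = atanh(0.90) = 1.472219
SE = √(1/(n1−3) + 1/(n2−3)) = √(1/98 + 1/67) = √(0.0102041 + 0.0149254) = √0.0251295 = 0.158523
z = (z1 − z2)/SE = (0.223656 − 1.472219) / 0.158523 = -1.248563 / 0.158523 = -7.876

-7.876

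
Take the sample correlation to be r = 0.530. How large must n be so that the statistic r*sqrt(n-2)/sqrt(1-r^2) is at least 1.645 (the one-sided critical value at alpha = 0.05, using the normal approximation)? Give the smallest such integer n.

r√(n−2)/√(1−r²) ≥ 1.645  ⇔  n−2 ≥ (1.645)²·(1−r²)/r²
(1−r²)/r² = (1−0.280900)/0.280900 = 2.5600
n ≥ 2 + 2.706025·2.5600 = 2 + 6.9274 = 8.9274
⌈8.9274⌉ = 9

9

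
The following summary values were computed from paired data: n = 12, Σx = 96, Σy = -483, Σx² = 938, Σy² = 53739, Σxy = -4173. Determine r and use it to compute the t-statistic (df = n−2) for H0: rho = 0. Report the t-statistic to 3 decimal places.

Numerator: nΣxy − (Σx)(Σy) = 12·(-4173) − (96)(-483) = -3708
Denominator: √[(nΣx²−(Σx)²)(nΣy²−(Σy)²)]
  nΣx²−(Σx)² = 12·938 − 9216 = 2040;  nΣy²−(Σy)² = 12·53739 − 233289 = 411579
  √(2040·411579) = √839621160 = 28976.2171
r = -3708 / 28976.2171 = -0.1280
t = r·√(n−2)/√(1−r²) = -0.1280·√10 / √(1−0.016384) = -0.404772 / 0.991774 = -0.408

-0.408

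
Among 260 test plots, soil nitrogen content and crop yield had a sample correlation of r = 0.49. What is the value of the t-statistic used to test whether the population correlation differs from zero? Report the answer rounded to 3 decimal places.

1 − r² = 1 − 0.2401 = 0.7599;  √(1−r²) = 0.871722
√(n−2) = √258 = 16.062378
t = r·√(n−2)/√(1−r²) = 0.49 · 16.062378 / 0.871722 = 9.029

9.029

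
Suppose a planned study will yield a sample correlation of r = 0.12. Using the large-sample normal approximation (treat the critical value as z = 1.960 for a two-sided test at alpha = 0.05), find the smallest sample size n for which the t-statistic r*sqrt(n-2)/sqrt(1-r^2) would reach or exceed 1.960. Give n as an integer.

Need r·√(n−2)/√(1−r²) ≥ 1.960
√(n−2) ≥ 1.960·√(1−0.0144) / 0.12 = 1.960·0.992774 / 0.12 = 16.2153
n−2 ≥ 262.9360  ⇒  n ≥ 264.9360
Smallest integer n = 265

265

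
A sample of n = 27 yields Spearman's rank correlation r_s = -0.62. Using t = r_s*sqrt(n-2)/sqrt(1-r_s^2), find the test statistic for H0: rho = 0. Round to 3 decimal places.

t = r_s·√(n−2) / √(1−r_s²) with r_s = -0.62, n = 27
  = -0.62·√25 / √(1 − 0.3844)
  = -0.62·5.000000 / 0.784602
  = -3.100000 / 0.784602 = -3.951

-3.951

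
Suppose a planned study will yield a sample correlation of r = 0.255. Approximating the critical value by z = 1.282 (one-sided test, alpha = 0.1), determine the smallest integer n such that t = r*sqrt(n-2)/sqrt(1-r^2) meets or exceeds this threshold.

Need r·√(n−2)/√(1−r²) ≥ 1.282
√(n−2) ≥ 1.282·√(1−0.065025) / 0.255 = 1.282·0.966941 / 0.255 = 4.8612
n−2 ≥ 23.6313  ⇒  n ≥ 25.6313
Smallest integer n = 26

26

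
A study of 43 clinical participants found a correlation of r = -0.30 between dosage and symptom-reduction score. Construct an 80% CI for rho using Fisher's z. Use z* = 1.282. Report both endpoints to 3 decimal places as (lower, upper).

Fisher z: z_r = atanh(r) = ½·ln((1+(-0.30))/(1−(-0.30))) = -0.309520
SE(z) = 1/√(n−3) = 1/√40 = 0.158114
80% ⇒ z* = 1.282; margin = 1.282·0.158114 = 0.202702
CI on z-scale: (-0.512222, -0.106818)
Back-transform: tanh(-0.512222) = -0.471675, tanh(-0.106818) = -0.106414

(-0.472, -0.106)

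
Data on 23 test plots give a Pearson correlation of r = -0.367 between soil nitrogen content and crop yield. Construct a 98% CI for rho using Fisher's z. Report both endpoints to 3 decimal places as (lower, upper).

z_r = atanh(-0.367) = -0.384952;  SE = 1/√(n−3) = 1/√20 = 0.223607
z-limits: -0.384952 ± 2.326·0.223607 = -0.384952 ± 0.520110 = [-0.905062, 0.135158]
ρ-limits: (tanh -0.905062, tanh 0.135158) = (-0.719, 0.134)

(-0.719, 0.134)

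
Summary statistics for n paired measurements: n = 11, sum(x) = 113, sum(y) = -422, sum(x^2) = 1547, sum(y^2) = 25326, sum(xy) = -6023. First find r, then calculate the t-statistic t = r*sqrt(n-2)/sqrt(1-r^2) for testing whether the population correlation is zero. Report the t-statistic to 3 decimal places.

-6.144

Numerator: nΣxy − (Σx)(Σy) = 11·(-6023) − (113)(-422) = -18567
Denominator: √[(nΣx²−(Σx)²)(nΣy²−(Σy)²)]
  nΣx²−(Σx)² = 11·1547 − 12769 = 4248;  nΣy²−(Σy)² = 11·25326 − 178084 = 100502
  √(4248·100502) = √426932496 = 20662.3449
r = -18567 / 20662.3449 = -0.8986
t = r·√(n−2)/√(1−r²) = -0.8986·√9 / √(1−0.807482) = -2.695800 / 0.438769 = -6.144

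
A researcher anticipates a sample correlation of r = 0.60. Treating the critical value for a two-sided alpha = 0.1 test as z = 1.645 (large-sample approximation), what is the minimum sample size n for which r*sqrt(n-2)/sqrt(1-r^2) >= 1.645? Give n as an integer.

7

r√(n−2)/√(1−r²) ≥ 1.645  ⇔  n−2 ≥ (1.645)²·(1−r²)/r²
(1−r²)/r² = (1−0.3600)/0.3600 = 1.7778
n ≥ 2 + 2.706025·1.7778 = 2 + 4.8108 = 6.8108
⌈6.8108⌉ = 7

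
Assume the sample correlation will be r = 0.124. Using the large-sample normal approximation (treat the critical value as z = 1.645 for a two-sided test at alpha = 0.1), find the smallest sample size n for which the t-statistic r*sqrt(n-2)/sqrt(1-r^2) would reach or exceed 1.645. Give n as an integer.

Need r·√(n−2)/√(1−r²) ≥ 1.645
√(n−2) ≥ 1.645·√(1−0.015376) / 0.124 = 1.645·0.992282 / 0.124 = 13.1637
n−2 ≥ 173.2830  ⇒  n ≥ 175.2830
Smallest integer n = 176

176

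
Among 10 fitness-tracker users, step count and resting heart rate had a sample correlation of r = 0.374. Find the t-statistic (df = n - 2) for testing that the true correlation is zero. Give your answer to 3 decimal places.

1.141

1 − r² = 1 − 0.139876 = 0.860124;  √(1−r²) = 0.927429
√(n−2) = √8 = 2.828427
t = r·√(n−2)/√(1−r²) = 0.374 · 2.828427 / 0.927429 = 1.141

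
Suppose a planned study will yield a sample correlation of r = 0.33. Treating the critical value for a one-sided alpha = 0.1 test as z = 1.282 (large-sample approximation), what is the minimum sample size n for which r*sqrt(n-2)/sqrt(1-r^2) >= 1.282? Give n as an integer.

16

r√(n−2)/√(1−r²) ≥ 1.282  ⇔  n−2 ≥ (1.282)²·(1−r²)/r²
(1−r²)/r² = (1−0.1089)/0.1089 = 8.1827
n ≥ 2 + 1.643524·8.1827 = 2 + 13.4485 = 15.4485
⌈15.4485⌉ = 16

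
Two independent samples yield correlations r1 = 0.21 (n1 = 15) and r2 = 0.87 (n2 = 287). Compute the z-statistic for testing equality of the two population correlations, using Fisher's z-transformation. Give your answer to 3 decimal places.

z1 = atanh(0.21) = 0.213171,  z2 = atanh(0.87) = 1.333080
SE = √(1/(n1−3) + 1/(n2−3)) = √(1/12 + 1/284) = √(0.0833333 + 0.0035211) = √0.0868544 = 0.294711
z = (z1 − z2)/SE = (0.213171 − 1.333080) / 0.294711 = -1.119909 / 0.294711 = -3.800

-3.800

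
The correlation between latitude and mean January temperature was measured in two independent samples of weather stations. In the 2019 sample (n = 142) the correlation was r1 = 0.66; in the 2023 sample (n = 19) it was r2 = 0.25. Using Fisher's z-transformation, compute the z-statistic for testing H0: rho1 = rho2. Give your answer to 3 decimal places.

2.036

Fisher z-transforms: z1 = atanh(0.66) = 0.792814, z2 = atanh(0.25) = 0.255413; difference d = 0.537401
Var(d) = 1/139 + 1/16 = 0.0071942 + 0.0625000 = 0.0696942
z = d/√Var(d) = 0.537401 / √0.0696942 = 0.537401 / 0.263997 = 2.036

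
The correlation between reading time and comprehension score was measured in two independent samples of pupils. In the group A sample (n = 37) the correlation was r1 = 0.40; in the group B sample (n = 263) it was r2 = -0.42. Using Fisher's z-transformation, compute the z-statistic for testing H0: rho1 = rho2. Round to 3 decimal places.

Fisher z-transforms: z1 = atanh(0.40) = 0.423649, z2 = atanh(-0.42) = -0.447692; difference d = 0.871341
Var(d) = 1/34 + 1/260 = 0.0294118 + 0.0038462 = 0.0332580
z = d/√Var(d) = 0.871341 / √0.0332580 = 0.871341 / 0.182368 = 4.778

4.778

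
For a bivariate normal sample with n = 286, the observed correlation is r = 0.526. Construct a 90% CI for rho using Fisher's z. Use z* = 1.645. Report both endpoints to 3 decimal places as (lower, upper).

Fisher z: z_r = atanh(r) = ½·ln((1+0.526)/(1−0.526)) = 0.584599
SE(z) = 1/√(n−3) = 1/√283 = 0.059444
90% ⇒ z* = 1.645; margin = 1.645·0.059444 = 0.097785
CI on z-scale: (0.486814, 0.682384)
Back-transform: tanh(0.486814) = 0.451684, tanh(0.682384) = 0.593067

(0.452, 0.593)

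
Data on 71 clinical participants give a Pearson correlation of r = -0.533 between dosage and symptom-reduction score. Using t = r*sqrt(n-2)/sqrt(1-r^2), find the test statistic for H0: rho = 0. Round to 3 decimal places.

-5.233

1 − r² = 1 − 0.284089 = 0.715911;  √(1−r²) = 0.846115
√(n−2) = √69 = 8.306624
t = r·√(n−2)/√(1−r²) = -0.533 · 8.306624 / 0.846115 = -5.233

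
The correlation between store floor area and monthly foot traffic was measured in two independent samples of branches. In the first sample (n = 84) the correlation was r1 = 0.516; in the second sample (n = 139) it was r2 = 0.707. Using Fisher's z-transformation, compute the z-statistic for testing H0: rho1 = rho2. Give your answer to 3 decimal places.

z1 = atanh(0.516) = 0.570873,  z2 = atanh(0.707) = 0.881160
SE = √(1/(n1−3) + 1/(n2−3)) = √(1/81 + 1/136) = √(0.0123457 + 0.0073529) = √0.0196986 = 0.140352
z = (z1 − z2)/SE = (0.570873 − 0.881160) / 0.140352 = -0.310287 / 0.140352 = -2.211

-2.211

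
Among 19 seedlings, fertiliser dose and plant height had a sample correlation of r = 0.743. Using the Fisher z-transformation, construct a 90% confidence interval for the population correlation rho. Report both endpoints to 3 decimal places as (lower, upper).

z_r = atanh(0.743) = 0.957143;  SE = 1/√(n−3) = 1/√16 = 0.250000
z-limits: 0.957143 ± 1.645·0.250000 = 0.957143 ± 0.411250 = [0.545893, 1.368393]
ρ-limits: (tanh 0.545893, tanh 1.368393) = (0.497, 0.878)

(0.497, 0.878)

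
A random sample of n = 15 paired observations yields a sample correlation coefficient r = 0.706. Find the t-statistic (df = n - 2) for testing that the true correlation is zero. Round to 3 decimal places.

1 − r² = 1 − 0.498436 = 0.501564;  √(1−r²) = 0.708212
√(n−2) = √13 = 3.605551
t = r·√(n−2)/√(1−r²) = 0.706 · 3.605551 / 0.708212 = 3.594

3.594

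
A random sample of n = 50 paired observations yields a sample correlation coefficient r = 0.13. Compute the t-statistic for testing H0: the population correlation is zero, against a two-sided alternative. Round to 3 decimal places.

0.908

t = r·√(n−2) / √(1−r²) with r = 0.13, n = 50
  = 0.13·√48 / √(1 − 0.0169)
  = 0.13·6.928203 / 0.991514
  = 0.900666 / 0.991514 = 0.908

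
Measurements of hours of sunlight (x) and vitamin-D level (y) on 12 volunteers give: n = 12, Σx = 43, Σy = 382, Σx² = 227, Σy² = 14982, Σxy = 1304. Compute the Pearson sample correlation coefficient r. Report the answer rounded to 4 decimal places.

S_xy = nΣxy − ΣxΣy = 12·1304 − 43·382 = 15648 − 16426 = -778
S_xx = nΣx² − (Σx)² = 12·227 − 43² = 2724 − 1849 = 875
S_yy = nΣy² − (Σy)² = 12·14982 − 382² = 179784 − 145924 = 33860
r = S_xy / √(S_xx·S_yy) = -778 / √(875·33860) = -778 / √29627500 = -778 / 5443.1149 = -0.1429

-0.1429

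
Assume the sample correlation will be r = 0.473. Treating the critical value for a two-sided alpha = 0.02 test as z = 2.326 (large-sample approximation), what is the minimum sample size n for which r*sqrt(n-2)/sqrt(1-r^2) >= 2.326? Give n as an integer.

21

r√(n−2)/√(1−r²) ≥ 2.326  ⇔  n−2 ≥ (2.326)²·(1−r²)/r²
(1−r²)/r² = (1−0.223729)/0.223729 = 3.4697
n ≥ 2 + 5.410276·3.4697 = 2 + 18.7720 = 20.7720
⌈20.7720⌉ = 21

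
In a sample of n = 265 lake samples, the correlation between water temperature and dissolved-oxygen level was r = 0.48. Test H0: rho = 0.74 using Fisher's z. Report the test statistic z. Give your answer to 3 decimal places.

-6.920

z_r = atanh(0.48) = 0.522984,  z_0 = atanh(0.74) = 0.950479
SE = 1/√(n−3) = 1/√262 = 0.061780
z = (z_r − z_0)/SE = (0.522984 − 0.950479) / 0.061780 = -0.427495 / 0.061780 = -6.920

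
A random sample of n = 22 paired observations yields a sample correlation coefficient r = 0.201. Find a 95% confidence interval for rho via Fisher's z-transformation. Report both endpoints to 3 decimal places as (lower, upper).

z_r = atanh(0.201) = 0.203774;  SE = 1/√(n−3) = 1/√19 = 0.229416
z-limits: 0.203774 ± 1.960·0.229416 = 0.203774 ± 0.449655 = [-0.245881, 0.653429]
ρ-limits: (tanh -0.245881, tanh 0.653429) = (-0.241, 0.574)

(-0.241, 0.574)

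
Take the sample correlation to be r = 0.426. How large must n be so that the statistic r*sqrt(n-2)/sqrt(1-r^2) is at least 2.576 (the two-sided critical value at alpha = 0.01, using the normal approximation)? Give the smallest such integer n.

32

r√(n−2)/√(1−r²) ≥ 2.576  ⇔  n−2 ≥ (2.576)²·(1−r²)/r²
(1−r²)/r² = (1−0.181476)/0.181476 = 4.5104
n ≥ 2 + 6.635776·4.5104 = 2 + 29.9300 = 31.9300
⌈31.9300⌉ = 32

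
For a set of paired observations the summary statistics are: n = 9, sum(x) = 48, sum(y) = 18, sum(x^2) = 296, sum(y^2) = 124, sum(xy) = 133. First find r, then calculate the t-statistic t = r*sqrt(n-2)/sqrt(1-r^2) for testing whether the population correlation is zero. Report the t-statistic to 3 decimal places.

2.111

Numerator: nΣxy − (Σx)(Σy) = 9·133 − (48)(18) = 333
Denominator: √[(nΣx²−(Σx)²)(nΣy²−(Σy)²)]
  nΣx²−(Σx)² = 9·296 − 2304 = 360;  nΣy²−(Σy)² = 9·124 − 324 = 792
  √(360·792) = √285120 = 533.9663
r = 333 / 533.9663 = 0.6236
t = r·√(n−2)/√(1−r²) = 0.6236·√7 / √(1−0.388877) = 1.649891 / 0.781744 = 2.111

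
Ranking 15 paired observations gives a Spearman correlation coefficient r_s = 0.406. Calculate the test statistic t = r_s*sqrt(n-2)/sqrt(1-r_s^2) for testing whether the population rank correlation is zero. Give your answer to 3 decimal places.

t = r_s·√(n−2) / √(1−r_s²) with r_s = 0.406, n = 15
  = 0.406·√13 / √(1 − 0.164836)
  = 0.406·3.605551 / 0.913873
  = 1.463854 / 0.913873 = 1.602

1.602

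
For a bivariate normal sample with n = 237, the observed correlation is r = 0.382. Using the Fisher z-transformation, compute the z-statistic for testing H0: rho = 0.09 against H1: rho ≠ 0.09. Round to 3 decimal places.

4.775

Fisher z: atanh(0.382) = 0.402399, atanh(0.09) = 0.090244
z = (z_r − z_0)·√(n−3) = (0.402399 − 0.090244)·√234 = 0.312155 · 15.297059 = 4.775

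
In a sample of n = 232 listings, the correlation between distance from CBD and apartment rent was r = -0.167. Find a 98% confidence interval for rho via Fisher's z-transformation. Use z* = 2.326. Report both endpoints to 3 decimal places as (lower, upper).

(-0.312, -0.015)

Fisher z: z_r = atanh(r) = ½·ln((1+(-0.167))/(1−(-0.167))) = -0.168579
SE(z) = 1/√(n−3) = 1/√229 = 0.066082
98% ⇒ z* = 2.326; margin = 2.326·0.066082 = 0.153707
CI on z-scale: (-0.322286, -0.014872)
Back-transform: tanh(-0.322286) = -0.311572, tanh(-0.014872) = -0.014871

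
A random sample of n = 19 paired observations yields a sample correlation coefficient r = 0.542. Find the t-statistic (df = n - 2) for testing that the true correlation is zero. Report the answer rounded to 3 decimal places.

2.659

t = r·√(n−2) / √(1−r²) with r = 0.542, n = 19
  = 0.542·√17 / √(1 − 0.293764)
  = 0.542·4.123106 / 0.840378
  = 2.234723 / 0.840378 = 2.659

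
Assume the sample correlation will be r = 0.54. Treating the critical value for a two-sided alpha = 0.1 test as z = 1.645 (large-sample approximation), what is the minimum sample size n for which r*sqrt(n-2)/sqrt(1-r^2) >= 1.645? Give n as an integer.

9

r√(n−2)/√(1−r²) ≥ 1.645  ⇔  n−2 ≥ (1.645)²·(1−r²)/r²
(1−r²)/r² = (1−0.2916)/0.2916 = 2.4294
n ≥ 2 + 2.706025·2.4294 = 2 + 6.5740 = 8.5740
⌈8.5740⌉ = 9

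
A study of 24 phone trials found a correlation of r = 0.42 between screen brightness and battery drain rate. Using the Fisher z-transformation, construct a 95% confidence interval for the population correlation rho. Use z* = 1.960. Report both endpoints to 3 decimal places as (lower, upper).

(0.020, 0.704)

Fisher z: z_r = atanh(r) = ½·ln((1+0.42)/(1−0.42)) = 0.447692
SE(z) = 1/√(n−3) = 1/√21 = 0.218218
95% ⇒ z* = 1.960; margin = 1.960·0.218218 = 0.427707
CI on z-scale: (0.019985, 0.875399)
Back-transform: tanh(0.019985) = 0.019982, tanh(0.875399) = 0.704107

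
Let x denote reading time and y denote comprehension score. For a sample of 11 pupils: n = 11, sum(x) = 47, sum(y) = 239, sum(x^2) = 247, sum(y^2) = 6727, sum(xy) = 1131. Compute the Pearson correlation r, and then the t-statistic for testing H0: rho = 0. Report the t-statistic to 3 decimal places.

Numerator: nΣxy − (Σx)(Σy) = 11·1131 − (47)(239) = 1208
Denominator: √[(nΣx²−(Σx)²)(nΣy²−(Σy)²)]
  nΣx²−(Σx)² = 11·247 − 2209 = 508;  nΣy²−(Σy)² = 11·6727 − 57121 = 16876
  √(508·16876) = √8573008 = 2927.9699
r = 1208 / 2927.9699 = 0.4126
t = r·√(n−2)/√(1−r²) = 0.4126·√9 / √(1−0.170239) = 1.237800 / 0.910912 = 1.359

1.359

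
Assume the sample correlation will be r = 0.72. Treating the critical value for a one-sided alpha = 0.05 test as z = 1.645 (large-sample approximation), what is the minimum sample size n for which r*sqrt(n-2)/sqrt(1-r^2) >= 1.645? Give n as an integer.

r√(n−2)/√(1−r²) ≥ 1.645  ⇔  n−2 ≥ (1.645)²·(1−r²)/r²
(1−r²)/r² = (1−0.5184)/0.5184 = 0.9290
n ≥ 2 + 2.706025·0.9290 = 2 + 2.5139 = 4.5139
⌈4.5139⌉ = 5

5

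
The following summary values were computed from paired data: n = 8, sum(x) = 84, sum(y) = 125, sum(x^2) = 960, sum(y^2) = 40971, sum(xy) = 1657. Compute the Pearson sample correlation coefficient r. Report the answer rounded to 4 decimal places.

Numerator: nΣxy − (Σx)(Σy) = 8·1657 − (84)(125) = 2756
Denominator: √[(nΣx²−(Σx)²)(nΣy²−(Σy)²)]
  nΣx²−(Σx)² = 8·960 − 7056 = 624;  nΣy²−(Σy)² = 8·40971 − 15625 = 312143
  √(624·312143) = √194777232 = 13956.2614
r = 2756 / 13956.2614 = 0.1975

0.1975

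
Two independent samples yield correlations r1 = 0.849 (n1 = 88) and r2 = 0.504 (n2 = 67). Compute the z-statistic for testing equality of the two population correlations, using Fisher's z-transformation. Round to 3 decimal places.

4.217

z1 = atanh(0.849) = 1.252560,  z2 = atanh(0.504) = 0.554654
SE = √(1/(n1−3) + 1/(n2−3)) = √(1/85 + 1/64) = √(0.0117647 + 0.0156250) = √0.0273897 = 0.165498
z = (z1 − z2)/SE = (1.252560 − 0.554654) / 0.165498 = 0.697906 / 0.165498 = 4.217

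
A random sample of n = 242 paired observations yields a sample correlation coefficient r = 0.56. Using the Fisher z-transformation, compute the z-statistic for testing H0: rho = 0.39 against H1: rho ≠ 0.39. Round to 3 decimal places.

z_r = atanh(0.56) = 0.632833,  z_0 = atanh(0.39) = 0.411800
SE = 1/√(n−3) = 1/√239 = 0.064685
z = (z_r − z_0)/SE = (0.632833 − 0.411800) / 0.064685 = 0.221033 / 0.064685 = 3.417

3.417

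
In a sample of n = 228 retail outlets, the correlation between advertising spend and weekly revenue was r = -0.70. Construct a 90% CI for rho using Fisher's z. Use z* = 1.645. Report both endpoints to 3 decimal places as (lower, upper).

(-0.752, -0.640)

Fisher z: z_r = atanh(r) = ½·ln((1+(-0.70))/(1−(-0.70))) = -0.867301
SE(z) = 1/√(n−3) = 1/√225 = 0.066667
90% ⇒ z* = 1.645; margin = 1.645·0.066667 = 0.109667
CI on z-scale: (-0.976968, -0.757634)
Back-transform: tanh(-0.976968) = -0.751750, tanh(-0.757634) = -0.639681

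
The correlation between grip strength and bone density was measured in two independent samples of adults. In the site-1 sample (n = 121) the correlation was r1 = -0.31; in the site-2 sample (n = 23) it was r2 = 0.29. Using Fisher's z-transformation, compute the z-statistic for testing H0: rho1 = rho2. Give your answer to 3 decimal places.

-2.560

z1 = atanh(-0.31) = -0.320545,  z2 = atanh(0.29) = 0.298566
SE = √(1/(n1−3) + 1/(n2−3)) = √(1/118 + 1/20) = √(0.0084746 + 0.0500000) = √0.0584746 = 0.241815
z = (z1 − z2)/SE = (-0.320545 − 0.298566) / 0.241815 = -0.619111 / 0.241815 = -2.560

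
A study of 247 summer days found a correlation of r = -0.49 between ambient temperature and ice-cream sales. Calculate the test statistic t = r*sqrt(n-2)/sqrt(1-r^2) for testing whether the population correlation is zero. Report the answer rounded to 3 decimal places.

-8.798

t = r·√(n−2) / √(1−r²) with r = -0.49, n = 247
  = -0.49·√245 / √(1 − 0.2401)
  = -0.49·15.652476 / 0.871722
  = -7.669713 / 0.871722 = -8.798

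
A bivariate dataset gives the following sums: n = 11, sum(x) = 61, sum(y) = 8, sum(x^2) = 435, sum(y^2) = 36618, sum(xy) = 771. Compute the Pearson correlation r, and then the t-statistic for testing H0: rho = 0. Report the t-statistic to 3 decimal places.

1.256

Numerator: nΣxy − (Σx)(Σy) = 11·771 − (61)(8) = 7993
Denominator: √[(nΣx²−(Σx)²)(nΣy²−(Σy)²)]
  nΣx²−(Σx)² = 11·435 − 3721 = 1064;  nΣy²−(Σy)² = 11·36618 − 64 = 402734
  √(1064·402734) = √428508976 = 20700.4584
r = 7993 / 20700.4584 = 0.3861
t = r·√(n−2)/√(1−r²) = 0.3861·√9 / √(1−0.149073) = 1.158300 / 0.922457 = 1.256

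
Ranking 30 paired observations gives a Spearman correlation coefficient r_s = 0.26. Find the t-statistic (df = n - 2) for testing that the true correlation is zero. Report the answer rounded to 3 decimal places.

1 − r_s² = 1 − 0.0676 = 0.9324;  √(1−r_s²) = 0.965609
√(n−2) = √28 = 5.291503
t = r_s·√(n−2)/√(1−r_s²) = 0.26 · 5.291503 / 0.965609 = 1.425

1.425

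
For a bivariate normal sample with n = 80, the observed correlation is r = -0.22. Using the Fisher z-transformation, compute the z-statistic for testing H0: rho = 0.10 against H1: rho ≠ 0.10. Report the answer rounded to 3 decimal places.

z_r = atanh(-0.22) = -0.223656,  z_0 = atanh(0.10) = 0.100335
SE = 1/√(n−3) = 1/√77 = 0.113961
z = (z_r − z_0)/SE = (-0.223656 − 0.100335) / 0.113961 = -0.323991 / 0.113961 = -2.843

-2.843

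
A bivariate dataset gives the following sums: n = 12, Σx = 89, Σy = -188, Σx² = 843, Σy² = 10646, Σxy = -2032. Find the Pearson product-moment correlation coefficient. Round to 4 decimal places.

S_xy = nΣxy − ΣxΣy = 12·(-2032) − 89·(-188) = -24384 − (-16732) = -7652
S_xx = nΣx² − (Σx)² = 12·843 − 89² = 10116 − 7921 = 2195
S_yy = nΣy² − (Σy)² = 12·10646 − (-188)² = 127752 − 35344 = 92408
r = S_xy / √(S_xx·S_yy) = -7652 / √(2195·92408) = -7652 / √202835560 = -7652 / 14242.0350 = -0.5373

-0.5373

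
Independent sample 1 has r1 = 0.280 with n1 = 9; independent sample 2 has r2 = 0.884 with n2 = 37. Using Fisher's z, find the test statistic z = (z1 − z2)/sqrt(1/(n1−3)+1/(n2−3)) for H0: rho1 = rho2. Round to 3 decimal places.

-2.498

z1 = atanh(0.280) = 0.287682,  z2 = atanh(0.884) = 1.393781
SE = √(1/(n1−3) + 1/(n2−3)) = √(1/6 + 1/34) = √(0.1666667 + 0.0294118) = √0.1960785 = 0.442808
z = (z1 − z2)/SE = (0.287682 − 1.393781) / 0.442808 = -1.106099 / 0.442808 = -2.498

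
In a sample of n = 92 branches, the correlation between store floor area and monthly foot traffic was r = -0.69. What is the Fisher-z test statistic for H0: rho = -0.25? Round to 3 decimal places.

z_r = atanh(-0.69) = -0.847956,  z_0 = atanh(-0.25) = -0.255413
SE = 1/√(n−3) = 1/√89 = 0.106000
z = (z_r − z_0)/SE = (-0.847956 − (-0.255413)) / 0.106000 = -0.592543 / 0.106000 = -5.590

-5.590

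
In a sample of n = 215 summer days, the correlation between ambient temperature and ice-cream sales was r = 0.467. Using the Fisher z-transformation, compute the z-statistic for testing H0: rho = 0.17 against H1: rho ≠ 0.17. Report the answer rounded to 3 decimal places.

z_r = atanh(0.467) = 0.506227,  z_0 = atanh(0.17) = 0.171667
SE = 1/√(n−3) = 1/√212 = 0.068680
z = (z_r − z_0)/SE = (0.506227 − 0.171667) / 0.068680 = 0.334560 / 0.068680 = 4.871

4.871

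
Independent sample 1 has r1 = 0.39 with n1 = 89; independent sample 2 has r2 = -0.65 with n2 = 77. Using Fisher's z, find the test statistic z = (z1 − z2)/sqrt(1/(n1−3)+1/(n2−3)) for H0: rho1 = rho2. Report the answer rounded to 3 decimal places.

7.487

Fisher z-transforms: z1 = atanh(0.39) = 0.411800, z2 = atanh(-0.65) = -0.775299; difference d = 1.187099
Var(d) = 1/86 + 1/74 = 0.0116279 + 0.0135135 = 0.0251414
z = d/√Var(d) = 1.187099 / √0.0251414 = 1.187099 / 0.158560 = 7.487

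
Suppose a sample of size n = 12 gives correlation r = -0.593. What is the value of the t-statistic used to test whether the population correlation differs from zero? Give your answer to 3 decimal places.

-2.329

t = r·√(n−2) / √(1−r²) with r = -0.593, n = 12
  = -0.593·√10 / √(1 − 0.351649)
  = -0.593·3.162278 / 0.805202
  = -1.875231 / 0.805202 = -2.329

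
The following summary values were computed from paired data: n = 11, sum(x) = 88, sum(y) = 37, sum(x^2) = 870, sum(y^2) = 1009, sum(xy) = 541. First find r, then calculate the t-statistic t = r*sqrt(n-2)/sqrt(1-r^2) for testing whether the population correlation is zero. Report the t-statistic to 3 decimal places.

2.495

S_xy = nΣxy − ΣxΣy = 11·541 − 88·37 = 5951 − 3256 = 2695
S_xx = nΣx² − (Σx)² = 11·870 − 88² = 9570 − 7744 = 1826
S_yy = nΣy² − (Σy)² = 11·1009 − 37² = 11099 − 1369 = 9730
r = S_xy / √(S_xx·S_yy) = 2695 / √(1826·9730) = 2695 / √17766980 = 2695 / 4215.0896 = 0.6394
t = r·√(n−2)/√(1−r²) = 0.6394·√9 / √(1−0.408832) = 1.918200 / 0.768875 = 2.495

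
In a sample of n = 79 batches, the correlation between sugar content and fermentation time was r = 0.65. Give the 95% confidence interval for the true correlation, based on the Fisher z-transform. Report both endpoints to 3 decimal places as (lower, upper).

Fisher z: z_r = atanh(r) = ½·ln((1+0.65)/(1−0.65)) = 0.775299
SE(z) = 1/√(n−3) = 1/√76 = 0.114708
95% ⇒ z* = 1.960; margin = 1.960·0.114708 = 0.224828
CI on z-scale: (0.550471, 1.000127)
Back-transform: tanh(0.550471) = 0.500873, tanh(1.000127) = 0.761647

(0.501, 0.762)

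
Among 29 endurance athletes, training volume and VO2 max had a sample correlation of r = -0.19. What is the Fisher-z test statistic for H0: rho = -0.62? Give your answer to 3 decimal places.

2.716

z_r = atanh(-0.19) = -0.192337,  z_0 = atanh(-0.62) = -0.725005
SE = 1/√(n−3) = 1/√26 = 0.196116
z = (z_r − z_0)/SE = (-0.192337 − (-0.725005)) / 0.196116 = 0.532668 / 0.196116 = 2.716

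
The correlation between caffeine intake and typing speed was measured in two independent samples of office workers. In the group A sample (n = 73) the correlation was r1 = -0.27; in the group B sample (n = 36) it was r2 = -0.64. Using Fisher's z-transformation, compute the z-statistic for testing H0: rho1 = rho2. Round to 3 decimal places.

2.279

z1 = atanh(-0.27) = -0.276864,  z2 = atanh(-0.64) = -0.758174
SE = √(1/(n1−3) + 1/(n2−3)) = √(1/70 + 1/33) = √(0.0142857 + 0.0303030) = √0.0445887 = 0.211160
z = (z1 − z2)/SE = (-0.276864 − (-0.758174)) / 0.211160 = 0.481310 / 0.211160 = 2.279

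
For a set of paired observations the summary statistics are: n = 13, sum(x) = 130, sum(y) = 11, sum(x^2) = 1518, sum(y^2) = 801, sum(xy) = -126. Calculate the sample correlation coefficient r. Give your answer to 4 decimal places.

-0.5681

S_xy = nΣxy − ΣxΣy = 13·(-126) − 130·11 = -1638 − 1430 = -3068
S_xx = nΣx² − (Σx)² = 13·1518 − 130² = 19734 − 16900 = 2834
S_yy = nΣy² − (Σy)² = 13·801 − 11² = 10413 − 121 = 10292
r = S_xy / √(S_xx·S_yy) = -3068 / √(2834·10292) = -3068 / √29167528 = -3068 / 5400.6970 = -0.5681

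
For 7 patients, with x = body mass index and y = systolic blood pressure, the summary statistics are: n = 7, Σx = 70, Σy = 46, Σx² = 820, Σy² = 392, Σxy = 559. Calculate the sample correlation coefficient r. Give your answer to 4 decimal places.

0.9541

S_xy = nΣxy − ΣxΣy = 7·559 − 70·46 = 3913 − 3220 = 693
S_xx = nΣx² − (Σx)² = 7·820 − 70² = 5740 − 4900 = 840
S_yy = nΣy² − (Σy)² = 7·392 − 46² = 2744 − 2116 = 628
r = S_xy / √(S_xx·S_yy) = 693 / √(840·628) = 693 / √527520 = 693 / 726.3057 = 0.9541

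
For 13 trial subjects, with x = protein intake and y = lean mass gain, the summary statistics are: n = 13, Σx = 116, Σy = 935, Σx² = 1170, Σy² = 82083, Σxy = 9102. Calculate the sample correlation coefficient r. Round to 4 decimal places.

0.5364

Numerator: nΣxy − (Σx)(Σy) = 13·9102 − (116)(935) = 9866
Denominator: √[(nΣx²−(Σx)²)(nΣy²−(Σy)²)]
  nΣx²−(Σx)² = 13·1170 − 13456 = 1754;  nΣy²−(Σy)² = 13·82083 − 874225 = 192854
  √(1754·192854) = √338265916 = 18392.0069
r = 9866 / 18392.0069 = 0.5364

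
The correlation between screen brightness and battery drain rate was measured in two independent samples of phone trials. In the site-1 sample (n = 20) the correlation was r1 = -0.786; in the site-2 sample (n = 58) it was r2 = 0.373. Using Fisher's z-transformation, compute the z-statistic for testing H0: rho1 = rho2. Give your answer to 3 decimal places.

-5.235

z1 = atanh(-0.786) = -1.060879,  z2 = atanh(0.373) = 0.391903
SE = √(1/(n1−3) + 1/(n2−3)) = √(1/17 + 1/55) = √(0.0588235 + 0.0181818) = √0.0770053 = 0.277498
z = (z1 − z2)/SE = (-1.060879 − 0.391903) / 0.277498 = -1.452782 / 0.277498 = -5.235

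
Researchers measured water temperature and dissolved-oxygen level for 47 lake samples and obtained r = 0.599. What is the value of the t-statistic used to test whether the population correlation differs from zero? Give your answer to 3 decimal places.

5.018

t = r·√(n−2) / √(1−r²) with r = 0.599, n = 47
  = 0.599·√45 / √(1 − 0.358801)
  = 0.599·6.708204 / 0.800749
  = 4.018214 / 0.800749 = 5.018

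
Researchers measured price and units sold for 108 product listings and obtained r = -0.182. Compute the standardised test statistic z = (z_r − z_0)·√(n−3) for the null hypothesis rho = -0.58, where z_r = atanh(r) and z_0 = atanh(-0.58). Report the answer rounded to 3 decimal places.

4.902

Fisher z: atanh(-0.182) = -0.184050, atanh(-0.58) = -0.662463
z = (z_r − z_0)·√(n−3) = (-0.184050 − (-0.662463))·√105 = 0.478413 · 10.246951 = 4.902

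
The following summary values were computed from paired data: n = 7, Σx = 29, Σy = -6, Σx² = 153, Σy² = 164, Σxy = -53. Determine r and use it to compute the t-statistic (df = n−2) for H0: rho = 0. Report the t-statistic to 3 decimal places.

-0.946

S_xy = nΣxy − ΣxΣy = 7·(-53) − 29·(-6) = -371 − (-174) = -197
S_xx = nΣx² − (Σx)² = 7·153 − 29² = 1071 − 841 = 230
S_yy = nΣy² − (Σy)² = 7·164 − (-6)² = 1148 − 36 = 1112
r = S_xy / √(S_xx·S_yy) = -197 / √(230·1112) = -197 / √255760 = -197 / 505.7272 = -0.3895
t = r·√(n−2)/√(1−r²) = -0.3895·√5 / √(1−0.151710) = -0.870948 / 0.921027 = -0.946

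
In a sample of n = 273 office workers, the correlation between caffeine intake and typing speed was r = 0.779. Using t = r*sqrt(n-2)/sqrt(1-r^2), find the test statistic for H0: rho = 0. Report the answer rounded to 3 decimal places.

t = r·√(n−2) / √(1−r²) with r = 0.779, n = 273
  = 0.779·√271 / √(1 − 0.606841)
  = 0.779·16.462078 / 0.627024
  = 12.823959 / 0.627024 = 20.452

20.452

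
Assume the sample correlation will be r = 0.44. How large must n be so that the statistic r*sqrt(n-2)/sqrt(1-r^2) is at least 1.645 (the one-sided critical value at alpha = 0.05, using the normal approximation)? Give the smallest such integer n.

r√(n−2)/√(1−r²) ≥ 1.645  ⇔  n−2 ≥ (1.645)²·(1−r²)/r²
(1−r²)/r² = (1−0.1936)/0.1936 = 4.1653
n ≥ 2 + 2.706025·4.1653 = 2 + 11.2714 = 13.2714
⌈13.2714⌉ = 14

14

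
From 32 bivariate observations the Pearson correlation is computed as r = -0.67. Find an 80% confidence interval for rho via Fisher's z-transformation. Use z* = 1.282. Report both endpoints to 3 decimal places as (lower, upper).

Fisher z: z_r = atanh(r) = ½·ln((1+(-0.67))/(1−(-0.67))) = -0.810743
SE(z) = 1/√(n−3) = 1/√29 = 0.185695
80% ⇒ z* = 1.282; margin = 1.282·0.185695 = 0.238061
CI on z-scale: (-1.048804, -0.572682)
Back-transform: tanh(-1.048804) = -0.781341, tanh(-0.572682) = -0.517326

(-0.781, -0.517)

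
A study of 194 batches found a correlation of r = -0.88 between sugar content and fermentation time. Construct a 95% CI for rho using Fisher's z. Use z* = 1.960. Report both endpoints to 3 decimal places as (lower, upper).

(-0.908, -0.844)

Fisher z: z_r = atanh(r) = ½·ln((1+(-0.88))/(1−(-0.88))) = -1.375768
SE(z) = 1/√(n−3) = 1/√191 = 0.072357
95% ⇒ z* = 1.960; margin = 1.960·0.072357 = 0.141820
CI on z-scale: (-1.517588, -1.233948)
Back-transform: tanh(-1.517588) = -0.908276, tanh(-1.233948) = -0.843721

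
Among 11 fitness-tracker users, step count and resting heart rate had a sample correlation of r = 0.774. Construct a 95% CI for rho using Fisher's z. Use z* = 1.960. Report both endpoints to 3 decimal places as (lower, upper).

(0.325, 0.938)

Fisher z: z_r = atanh(r) = ½·ln((1+0.774)/(1−0.774)) = 1.030229
SE(z) = 1/√(n−3) = 1/√8 = 0.353553
95% ⇒ z* = 1.960; margin = 1.960·0.353553 = 0.692964
CI on z-scale: (0.337265, 1.723193)
Back-transform: tanh(0.337265) = 0.325034, tanh(1.723193) = 0.938246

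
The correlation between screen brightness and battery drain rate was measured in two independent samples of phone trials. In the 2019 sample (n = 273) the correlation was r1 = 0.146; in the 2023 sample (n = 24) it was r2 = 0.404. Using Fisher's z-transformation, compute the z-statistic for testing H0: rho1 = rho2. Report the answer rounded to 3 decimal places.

z1 = atanh(0.146) = 0.147051,  z2 = atanh(0.404) = 0.428420
SE = √(1/(n1−3) + 1/(n2−3)) = √(1/270 + 1/21) = √(0.0037037 + 0.0476190) = √0.0513227 = 0.226545
z = (z1 − z2)/SE = (0.147051 − 0.428420) / 0.226545 = -0.281369 / 0.226545 = -1.242

-1.242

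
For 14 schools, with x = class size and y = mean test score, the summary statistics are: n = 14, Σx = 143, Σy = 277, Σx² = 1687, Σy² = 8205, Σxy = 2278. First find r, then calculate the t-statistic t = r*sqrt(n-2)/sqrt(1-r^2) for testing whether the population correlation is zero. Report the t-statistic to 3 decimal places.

Numerator: nΣxy − (Σx)(Σy) = 14·2278 − (143)(277) = -7719
Denominator: √[(nΣx²−(Σx)²)(nΣy²−(Σy)²)]
  nΣx²−(Σx)² = 14·1687 − 20449 = 3169;  nΣy²−(Σy)² = 14·8205 − 76729 = 38141
  √(3169·38141) = √120868829 = 10994.0361
r = -7719 / 10994.0361 = -0.7021
t = r·√(n−2)/√(1−r²) = -0.7021·√12 / √(1−0.492944) = -2.432146 / 0.712079 = -3.416

-3.416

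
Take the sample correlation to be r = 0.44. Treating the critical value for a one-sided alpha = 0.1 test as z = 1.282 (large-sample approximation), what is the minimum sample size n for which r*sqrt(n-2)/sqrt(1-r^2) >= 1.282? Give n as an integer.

9

r√(n−2)/√(1−r²) ≥ 1.282  ⇔  n−2 ≥ (1.282)²·(1−r²)/r²
(1−r²)/r² = (1−0.1936)/0.1936 = 4.1653
n ≥ 2 + 1.643524·4.1653 = 2 + 6.8458 = 8.8458
⌈8.8458⌉ = 9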